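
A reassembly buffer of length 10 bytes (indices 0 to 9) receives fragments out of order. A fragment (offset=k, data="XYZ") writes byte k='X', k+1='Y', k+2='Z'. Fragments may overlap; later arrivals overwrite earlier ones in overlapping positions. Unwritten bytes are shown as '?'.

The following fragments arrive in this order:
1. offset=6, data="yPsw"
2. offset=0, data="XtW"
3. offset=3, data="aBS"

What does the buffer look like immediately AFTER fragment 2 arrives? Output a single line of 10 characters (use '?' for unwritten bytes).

Fragment 1: offset=6 data="yPsw" -> buffer=??????yPsw
Fragment 2: offset=0 data="XtW" -> buffer=XtW???yPsw

Answer: XtW???yPsw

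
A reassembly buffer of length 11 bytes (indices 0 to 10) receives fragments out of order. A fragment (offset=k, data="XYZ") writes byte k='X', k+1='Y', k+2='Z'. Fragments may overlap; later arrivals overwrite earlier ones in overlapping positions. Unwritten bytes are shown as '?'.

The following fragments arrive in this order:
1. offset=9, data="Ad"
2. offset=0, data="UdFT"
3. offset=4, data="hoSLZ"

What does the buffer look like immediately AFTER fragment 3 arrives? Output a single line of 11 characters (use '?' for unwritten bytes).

Answer: UdFThoSLZAd

Derivation:
Fragment 1: offset=9 data="Ad" -> buffer=?????????Ad
Fragment 2: offset=0 data="UdFT" -> buffer=UdFT?????Ad
Fragment 3: offset=4 data="hoSLZ" -> buffer=UdFThoSLZAd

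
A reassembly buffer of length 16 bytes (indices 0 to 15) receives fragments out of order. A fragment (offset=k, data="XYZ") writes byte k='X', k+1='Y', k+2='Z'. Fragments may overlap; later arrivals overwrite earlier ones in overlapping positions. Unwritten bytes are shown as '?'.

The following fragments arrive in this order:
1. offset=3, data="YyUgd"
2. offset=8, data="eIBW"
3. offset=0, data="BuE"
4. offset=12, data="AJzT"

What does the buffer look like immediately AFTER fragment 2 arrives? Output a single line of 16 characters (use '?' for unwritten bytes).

Fragment 1: offset=3 data="YyUgd" -> buffer=???YyUgd????????
Fragment 2: offset=8 data="eIBW" -> buffer=???YyUgdeIBW????

Answer: ???YyUgdeIBW????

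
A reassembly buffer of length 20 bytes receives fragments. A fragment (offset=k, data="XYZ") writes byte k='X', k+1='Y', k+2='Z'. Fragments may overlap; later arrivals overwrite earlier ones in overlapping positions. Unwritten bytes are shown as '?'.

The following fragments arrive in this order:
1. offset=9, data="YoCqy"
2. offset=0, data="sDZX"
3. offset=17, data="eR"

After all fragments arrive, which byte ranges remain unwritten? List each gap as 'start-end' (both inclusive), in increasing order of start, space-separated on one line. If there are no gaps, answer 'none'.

Fragment 1: offset=9 len=5
Fragment 2: offset=0 len=4
Fragment 3: offset=17 len=2
Gaps: 4-8 14-16 19-19

Answer: 4-8 14-16 19-19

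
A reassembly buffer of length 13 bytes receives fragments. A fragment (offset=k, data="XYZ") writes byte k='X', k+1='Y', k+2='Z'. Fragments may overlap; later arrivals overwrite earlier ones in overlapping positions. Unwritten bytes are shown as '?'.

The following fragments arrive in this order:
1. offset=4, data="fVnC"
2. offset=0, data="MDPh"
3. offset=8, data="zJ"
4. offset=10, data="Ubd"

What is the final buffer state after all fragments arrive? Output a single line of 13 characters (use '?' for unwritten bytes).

Fragment 1: offset=4 data="fVnC" -> buffer=????fVnC?????
Fragment 2: offset=0 data="MDPh" -> buffer=MDPhfVnC?????
Fragment 3: offset=8 data="zJ" -> buffer=MDPhfVnCzJ???
Fragment 4: offset=10 data="Ubd" -> buffer=MDPhfVnCzJUbd

Answer: MDPhfVnCzJUbd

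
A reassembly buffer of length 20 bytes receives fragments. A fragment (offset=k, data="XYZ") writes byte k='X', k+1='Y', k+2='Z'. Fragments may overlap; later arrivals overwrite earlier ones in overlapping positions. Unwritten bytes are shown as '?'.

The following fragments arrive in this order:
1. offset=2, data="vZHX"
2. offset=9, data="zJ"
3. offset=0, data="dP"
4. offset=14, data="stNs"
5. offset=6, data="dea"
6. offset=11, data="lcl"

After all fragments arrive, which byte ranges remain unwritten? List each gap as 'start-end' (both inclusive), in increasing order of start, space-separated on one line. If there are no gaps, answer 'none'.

Answer: 18-19

Derivation:
Fragment 1: offset=2 len=4
Fragment 2: offset=9 len=2
Fragment 3: offset=0 len=2
Fragment 4: offset=14 len=4
Fragment 5: offset=6 len=3
Fragment 6: offset=11 len=3
Gaps: 18-19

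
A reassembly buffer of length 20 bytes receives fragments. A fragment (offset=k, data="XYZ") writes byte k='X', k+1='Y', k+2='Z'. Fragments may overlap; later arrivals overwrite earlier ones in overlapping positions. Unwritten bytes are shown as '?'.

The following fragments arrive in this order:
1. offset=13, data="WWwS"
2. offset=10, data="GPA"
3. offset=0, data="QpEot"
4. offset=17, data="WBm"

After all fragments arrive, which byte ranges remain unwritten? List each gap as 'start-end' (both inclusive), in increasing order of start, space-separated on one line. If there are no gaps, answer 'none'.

Fragment 1: offset=13 len=4
Fragment 2: offset=10 len=3
Fragment 3: offset=0 len=5
Fragment 4: offset=17 len=3
Gaps: 5-9

Answer: 5-9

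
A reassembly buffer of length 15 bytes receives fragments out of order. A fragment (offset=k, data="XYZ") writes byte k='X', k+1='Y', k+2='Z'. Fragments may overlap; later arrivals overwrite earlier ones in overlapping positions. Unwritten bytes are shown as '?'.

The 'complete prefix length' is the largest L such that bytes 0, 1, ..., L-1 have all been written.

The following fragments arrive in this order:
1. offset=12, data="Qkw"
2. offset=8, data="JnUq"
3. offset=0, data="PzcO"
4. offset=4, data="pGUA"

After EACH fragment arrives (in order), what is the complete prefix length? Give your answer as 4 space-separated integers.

Answer: 0 0 4 15

Derivation:
Fragment 1: offset=12 data="Qkw" -> buffer=????????????Qkw -> prefix_len=0
Fragment 2: offset=8 data="JnUq" -> buffer=????????JnUqQkw -> prefix_len=0
Fragment 3: offset=0 data="PzcO" -> buffer=PzcO????JnUqQkw -> prefix_len=4
Fragment 4: offset=4 data="pGUA" -> buffer=PzcOpGUAJnUqQkw -> prefix_len=15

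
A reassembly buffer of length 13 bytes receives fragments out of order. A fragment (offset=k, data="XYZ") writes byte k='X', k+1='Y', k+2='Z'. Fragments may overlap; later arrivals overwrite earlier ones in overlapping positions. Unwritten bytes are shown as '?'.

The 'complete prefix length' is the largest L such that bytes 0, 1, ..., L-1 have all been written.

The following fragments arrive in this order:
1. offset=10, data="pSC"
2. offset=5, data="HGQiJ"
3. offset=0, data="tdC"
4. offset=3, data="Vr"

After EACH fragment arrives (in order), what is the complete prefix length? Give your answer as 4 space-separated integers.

Fragment 1: offset=10 data="pSC" -> buffer=??????????pSC -> prefix_len=0
Fragment 2: offset=5 data="HGQiJ" -> buffer=?????HGQiJpSC -> prefix_len=0
Fragment 3: offset=0 data="tdC" -> buffer=tdC??HGQiJpSC -> prefix_len=3
Fragment 4: offset=3 data="Vr" -> buffer=tdCVrHGQiJpSC -> prefix_len=13

Answer: 0 0 3 13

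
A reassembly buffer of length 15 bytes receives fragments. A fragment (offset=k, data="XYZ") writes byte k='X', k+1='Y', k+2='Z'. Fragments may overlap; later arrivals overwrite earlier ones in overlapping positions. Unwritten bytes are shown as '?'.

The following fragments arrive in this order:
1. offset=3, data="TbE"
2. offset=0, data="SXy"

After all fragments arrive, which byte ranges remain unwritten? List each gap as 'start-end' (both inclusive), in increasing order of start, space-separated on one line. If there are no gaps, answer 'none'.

Fragment 1: offset=3 len=3
Fragment 2: offset=0 len=3
Gaps: 6-14

Answer: 6-14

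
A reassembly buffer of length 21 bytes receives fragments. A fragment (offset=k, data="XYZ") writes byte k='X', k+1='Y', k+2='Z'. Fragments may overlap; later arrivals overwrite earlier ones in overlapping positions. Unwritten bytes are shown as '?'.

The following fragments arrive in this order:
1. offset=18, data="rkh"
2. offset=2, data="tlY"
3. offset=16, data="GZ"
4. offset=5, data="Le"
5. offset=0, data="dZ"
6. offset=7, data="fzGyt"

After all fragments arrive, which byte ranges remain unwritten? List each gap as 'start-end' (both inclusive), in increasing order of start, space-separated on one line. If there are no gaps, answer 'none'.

Answer: 12-15

Derivation:
Fragment 1: offset=18 len=3
Fragment 2: offset=2 len=3
Fragment 3: offset=16 len=2
Fragment 4: offset=5 len=2
Fragment 5: offset=0 len=2
Fragment 6: offset=7 len=5
Gaps: 12-15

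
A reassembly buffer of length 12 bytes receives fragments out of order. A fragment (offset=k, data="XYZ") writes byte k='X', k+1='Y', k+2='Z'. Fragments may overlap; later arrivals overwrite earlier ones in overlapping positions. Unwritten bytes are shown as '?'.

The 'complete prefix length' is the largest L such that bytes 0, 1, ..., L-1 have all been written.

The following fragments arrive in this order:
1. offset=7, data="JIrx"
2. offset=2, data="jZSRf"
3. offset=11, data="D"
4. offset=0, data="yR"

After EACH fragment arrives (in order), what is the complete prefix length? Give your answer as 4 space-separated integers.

Answer: 0 0 0 12

Derivation:
Fragment 1: offset=7 data="JIrx" -> buffer=???????JIrx? -> prefix_len=0
Fragment 2: offset=2 data="jZSRf" -> buffer=??jZSRfJIrx? -> prefix_len=0
Fragment 3: offset=11 data="D" -> buffer=??jZSRfJIrxD -> prefix_len=0
Fragment 4: offset=0 data="yR" -> buffer=yRjZSRfJIrxD -> prefix_len=12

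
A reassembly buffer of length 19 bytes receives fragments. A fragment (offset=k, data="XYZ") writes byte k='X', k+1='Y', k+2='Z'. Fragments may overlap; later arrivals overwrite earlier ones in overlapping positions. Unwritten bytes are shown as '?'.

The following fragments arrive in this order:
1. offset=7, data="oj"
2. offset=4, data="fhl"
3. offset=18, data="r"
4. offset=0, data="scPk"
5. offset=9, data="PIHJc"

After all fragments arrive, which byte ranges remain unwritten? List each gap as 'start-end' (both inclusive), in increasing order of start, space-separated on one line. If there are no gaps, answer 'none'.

Answer: 14-17

Derivation:
Fragment 1: offset=7 len=2
Fragment 2: offset=4 len=3
Fragment 3: offset=18 len=1
Fragment 4: offset=0 len=4
Fragment 5: offset=9 len=5
Gaps: 14-17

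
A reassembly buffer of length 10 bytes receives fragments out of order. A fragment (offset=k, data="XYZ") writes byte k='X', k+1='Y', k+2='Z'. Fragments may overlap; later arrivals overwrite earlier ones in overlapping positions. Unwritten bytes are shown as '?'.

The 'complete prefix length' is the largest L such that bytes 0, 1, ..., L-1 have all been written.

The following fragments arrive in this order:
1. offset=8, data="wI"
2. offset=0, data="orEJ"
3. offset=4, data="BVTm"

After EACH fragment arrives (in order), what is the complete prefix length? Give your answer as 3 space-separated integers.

Answer: 0 4 10

Derivation:
Fragment 1: offset=8 data="wI" -> buffer=????????wI -> prefix_len=0
Fragment 2: offset=0 data="orEJ" -> buffer=orEJ????wI -> prefix_len=4
Fragment 3: offset=4 data="BVTm" -> buffer=orEJBVTmwI -> prefix_len=10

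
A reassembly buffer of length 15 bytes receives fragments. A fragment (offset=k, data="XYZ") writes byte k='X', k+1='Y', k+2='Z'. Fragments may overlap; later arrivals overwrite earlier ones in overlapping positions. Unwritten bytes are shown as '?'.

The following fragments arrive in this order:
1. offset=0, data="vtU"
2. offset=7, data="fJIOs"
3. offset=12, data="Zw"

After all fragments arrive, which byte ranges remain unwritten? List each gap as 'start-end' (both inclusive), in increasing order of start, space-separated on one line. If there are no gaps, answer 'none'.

Fragment 1: offset=0 len=3
Fragment 2: offset=7 len=5
Fragment 3: offset=12 len=2
Gaps: 3-6 14-14

Answer: 3-6 14-14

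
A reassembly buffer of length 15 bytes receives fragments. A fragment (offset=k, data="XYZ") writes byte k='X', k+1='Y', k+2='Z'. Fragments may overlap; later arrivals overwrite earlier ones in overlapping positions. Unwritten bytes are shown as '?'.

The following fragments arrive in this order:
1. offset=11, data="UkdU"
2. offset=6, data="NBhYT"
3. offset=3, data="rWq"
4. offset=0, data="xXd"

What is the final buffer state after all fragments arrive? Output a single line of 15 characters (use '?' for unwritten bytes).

Answer: xXdrWqNBhYTUkdU

Derivation:
Fragment 1: offset=11 data="UkdU" -> buffer=???????????UkdU
Fragment 2: offset=6 data="NBhYT" -> buffer=??????NBhYTUkdU
Fragment 3: offset=3 data="rWq" -> buffer=???rWqNBhYTUkdU
Fragment 4: offset=0 data="xXd" -> buffer=xXdrWqNBhYTUkdU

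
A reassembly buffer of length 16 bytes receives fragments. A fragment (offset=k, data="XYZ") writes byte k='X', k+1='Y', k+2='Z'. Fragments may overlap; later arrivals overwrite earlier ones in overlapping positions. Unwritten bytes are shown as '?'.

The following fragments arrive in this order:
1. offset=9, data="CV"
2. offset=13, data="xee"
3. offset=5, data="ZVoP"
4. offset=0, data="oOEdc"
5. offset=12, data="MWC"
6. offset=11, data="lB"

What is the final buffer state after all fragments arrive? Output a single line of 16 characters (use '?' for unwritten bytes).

Fragment 1: offset=9 data="CV" -> buffer=?????????CV?????
Fragment 2: offset=13 data="xee" -> buffer=?????????CV??xee
Fragment 3: offset=5 data="ZVoP" -> buffer=?????ZVoPCV??xee
Fragment 4: offset=0 data="oOEdc" -> buffer=oOEdcZVoPCV??xee
Fragment 5: offset=12 data="MWC" -> buffer=oOEdcZVoPCV?MWCe
Fragment 6: offset=11 data="lB" -> buffer=oOEdcZVoPCVlBWCe

Answer: oOEdcZVoPCVlBWCe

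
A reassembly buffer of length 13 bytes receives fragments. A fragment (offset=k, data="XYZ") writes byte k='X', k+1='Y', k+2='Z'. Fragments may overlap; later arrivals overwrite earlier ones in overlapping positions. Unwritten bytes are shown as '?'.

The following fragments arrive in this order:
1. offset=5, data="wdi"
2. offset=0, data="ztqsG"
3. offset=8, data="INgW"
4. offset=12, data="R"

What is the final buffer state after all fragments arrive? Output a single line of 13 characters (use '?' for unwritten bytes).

Answer: ztqsGwdiINgWR

Derivation:
Fragment 1: offset=5 data="wdi" -> buffer=?????wdi?????
Fragment 2: offset=0 data="ztqsG" -> buffer=ztqsGwdi?????
Fragment 3: offset=8 data="INgW" -> buffer=ztqsGwdiINgW?
Fragment 4: offset=12 data="R" -> buffer=ztqsGwdiINgWR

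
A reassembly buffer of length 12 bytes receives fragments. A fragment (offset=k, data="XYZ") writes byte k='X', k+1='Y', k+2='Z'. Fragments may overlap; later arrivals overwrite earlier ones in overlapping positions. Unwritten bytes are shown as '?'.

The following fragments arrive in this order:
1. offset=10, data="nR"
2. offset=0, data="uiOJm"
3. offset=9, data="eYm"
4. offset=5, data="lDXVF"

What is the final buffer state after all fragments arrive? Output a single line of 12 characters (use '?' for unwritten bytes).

Fragment 1: offset=10 data="nR" -> buffer=??????????nR
Fragment 2: offset=0 data="uiOJm" -> buffer=uiOJm?????nR
Fragment 3: offset=9 data="eYm" -> buffer=uiOJm????eYm
Fragment 4: offset=5 data="lDXVF" -> buffer=uiOJmlDXVFYm

Answer: uiOJmlDXVFYm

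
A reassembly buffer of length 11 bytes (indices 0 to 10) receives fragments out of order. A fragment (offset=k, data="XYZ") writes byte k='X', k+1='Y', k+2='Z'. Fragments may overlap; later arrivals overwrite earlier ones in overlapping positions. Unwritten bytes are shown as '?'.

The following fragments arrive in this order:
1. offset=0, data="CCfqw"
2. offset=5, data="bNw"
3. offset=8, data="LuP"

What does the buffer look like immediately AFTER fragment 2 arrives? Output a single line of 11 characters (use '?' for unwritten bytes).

Answer: CCfqwbNw???

Derivation:
Fragment 1: offset=0 data="CCfqw" -> buffer=CCfqw??????
Fragment 2: offset=5 data="bNw" -> buffer=CCfqwbNw???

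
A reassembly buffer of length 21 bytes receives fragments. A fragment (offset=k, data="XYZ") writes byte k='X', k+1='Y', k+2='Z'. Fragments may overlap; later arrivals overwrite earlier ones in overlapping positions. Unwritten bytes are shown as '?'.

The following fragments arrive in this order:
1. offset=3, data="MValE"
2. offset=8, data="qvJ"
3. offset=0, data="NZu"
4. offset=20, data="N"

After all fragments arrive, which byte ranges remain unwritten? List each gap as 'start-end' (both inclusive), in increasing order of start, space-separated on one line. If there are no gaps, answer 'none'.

Fragment 1: offset=3 len=5
Fragment 2: offset=8 len=3
Fragment 3: offset=0 len=3
Fragment 4: offset=20 len=1
Gaps: 11-19

Answer: 11-19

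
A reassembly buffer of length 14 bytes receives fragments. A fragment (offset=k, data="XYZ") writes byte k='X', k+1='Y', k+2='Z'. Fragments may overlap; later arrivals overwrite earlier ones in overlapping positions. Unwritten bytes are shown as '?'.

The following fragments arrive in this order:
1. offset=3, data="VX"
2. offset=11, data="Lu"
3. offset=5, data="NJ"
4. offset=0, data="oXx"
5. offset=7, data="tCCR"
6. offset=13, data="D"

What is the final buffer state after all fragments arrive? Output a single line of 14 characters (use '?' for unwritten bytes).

Fragment 1: offset=3 data="VX" -> buffer=???VX?????????
Fragment 2: offset=11 data="Lu" -> buffer=???VX??????Lu?
Fragment 3: offset=5 data="NJ" -> buffer=???VXNJ????Lu?
Fragment 4: offset=0 data="oXx" -> buffer=oXxVXNJ????Lu?
Fragment 5: offset=7 data="tCCR" -> buffer=oXxVXNJtCCRLu?
Fragment 6: offset=13 data="D" -> buffer=oXxVXNJtCCRLuD

Answer: oXxVXNJtCCRLuD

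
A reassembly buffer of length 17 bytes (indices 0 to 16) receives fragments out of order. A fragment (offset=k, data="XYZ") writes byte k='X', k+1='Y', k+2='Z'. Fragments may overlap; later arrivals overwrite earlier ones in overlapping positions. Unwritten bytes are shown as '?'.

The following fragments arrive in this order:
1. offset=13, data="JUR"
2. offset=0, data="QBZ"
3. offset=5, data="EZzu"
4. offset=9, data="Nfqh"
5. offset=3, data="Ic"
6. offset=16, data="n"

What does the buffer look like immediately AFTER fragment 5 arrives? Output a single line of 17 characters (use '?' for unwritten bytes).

Answer: QBZIcEZzuNfqhJUR?

Derivation:
Fragment 1: offset=13 data="JUR" -> buffer=?????????????JUR?
Fragment 2: offset=0 data="QBZ" -> buffer=QBZ??????????JUR?
Fragment 3: offset=5 data="EZzu" -> buffer=QBZ??EZzu????JUR?
Fragment 4: offset=9 data="Nfqh" -> buffer=QBZ??EZzuNfqhJUR?
Fragment 5: offset=3 data="Ic" -> buffer=QBZIcEZzuNfqhJUR?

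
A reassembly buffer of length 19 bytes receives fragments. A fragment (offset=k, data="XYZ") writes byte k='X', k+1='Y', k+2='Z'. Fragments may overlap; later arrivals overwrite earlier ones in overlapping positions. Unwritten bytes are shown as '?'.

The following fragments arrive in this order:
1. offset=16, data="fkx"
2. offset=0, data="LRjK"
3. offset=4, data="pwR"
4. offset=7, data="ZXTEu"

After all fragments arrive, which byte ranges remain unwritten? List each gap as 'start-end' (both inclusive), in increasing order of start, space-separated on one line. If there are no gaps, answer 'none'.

Answer: 12-15

Derivation:
Fragment 1: offset=16 len=3
Fragment 2: offset=0 len=4
Fragment 3: offset=4 len=3
Fragment 4: offset=7 len=5
Gaps: 12-15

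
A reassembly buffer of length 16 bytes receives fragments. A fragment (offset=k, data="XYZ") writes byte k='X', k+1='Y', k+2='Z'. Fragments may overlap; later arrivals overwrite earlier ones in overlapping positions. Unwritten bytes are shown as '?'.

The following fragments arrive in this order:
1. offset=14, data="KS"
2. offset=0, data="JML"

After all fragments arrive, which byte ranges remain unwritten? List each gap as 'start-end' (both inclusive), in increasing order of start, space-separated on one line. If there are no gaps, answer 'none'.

Fragment 1: offset=14 len=2
Fragment 2: offset=0 len=3
Gaps: 3-13

Answer: 3-13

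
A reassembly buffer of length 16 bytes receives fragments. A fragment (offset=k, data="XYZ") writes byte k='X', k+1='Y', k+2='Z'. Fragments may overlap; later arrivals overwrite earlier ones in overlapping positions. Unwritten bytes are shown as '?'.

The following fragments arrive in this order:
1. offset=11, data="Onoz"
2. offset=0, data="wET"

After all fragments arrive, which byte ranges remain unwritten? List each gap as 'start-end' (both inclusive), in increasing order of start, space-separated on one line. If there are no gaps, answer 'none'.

Answer: 3-10 15-15

Derivation:
Fragment 1: offset=11 len=4
Fragment 2: offset=0 len=3
Gaps: 3-10 15-15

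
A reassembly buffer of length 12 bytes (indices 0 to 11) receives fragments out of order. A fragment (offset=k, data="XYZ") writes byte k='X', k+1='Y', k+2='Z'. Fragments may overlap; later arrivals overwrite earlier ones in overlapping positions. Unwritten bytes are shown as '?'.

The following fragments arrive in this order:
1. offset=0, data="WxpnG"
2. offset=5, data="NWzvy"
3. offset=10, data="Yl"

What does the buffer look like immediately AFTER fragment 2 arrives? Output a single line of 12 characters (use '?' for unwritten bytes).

Answer: WxpnGNWzvy??

Derivation:
Fragment 1: offset=0 data="WxpnG" -> buffer=WxpnG???????
Fragment 2: offset=5 data="NWzvy" -> buffer=WxpnGNWzvy??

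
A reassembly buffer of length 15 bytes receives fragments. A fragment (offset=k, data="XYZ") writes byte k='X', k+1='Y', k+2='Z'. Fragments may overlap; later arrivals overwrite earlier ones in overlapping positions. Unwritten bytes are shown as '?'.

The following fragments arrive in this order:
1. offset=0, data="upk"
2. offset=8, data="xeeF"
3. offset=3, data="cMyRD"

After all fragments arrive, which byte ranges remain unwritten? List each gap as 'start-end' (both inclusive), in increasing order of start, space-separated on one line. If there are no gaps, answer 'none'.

Answer: 12-14

Derivation:
Fragment 1: offset=0 len=3
Fragment 2: offset=8 len=4
Fragment 3: offset=3 len=5
Gaps: 12-14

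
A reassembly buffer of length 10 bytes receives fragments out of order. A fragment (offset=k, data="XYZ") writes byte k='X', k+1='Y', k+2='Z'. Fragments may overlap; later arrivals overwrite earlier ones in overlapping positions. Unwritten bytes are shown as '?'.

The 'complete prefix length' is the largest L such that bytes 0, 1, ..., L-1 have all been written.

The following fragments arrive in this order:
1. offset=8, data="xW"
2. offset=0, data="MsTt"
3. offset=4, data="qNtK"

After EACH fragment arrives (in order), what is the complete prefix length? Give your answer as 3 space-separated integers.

Fragment 1: offset=8 data="xW" -> buffer=????????xW -> prefix_len=0
Fragment 2: offset=0 data="MsTt" -> buffer=MsTt????xW -> prefix_len=4
Fragment 3: offset=4 data="qNtK" -> buffer=MsTtqNtKxW -> prefix_len=10

Answer: 0 4 10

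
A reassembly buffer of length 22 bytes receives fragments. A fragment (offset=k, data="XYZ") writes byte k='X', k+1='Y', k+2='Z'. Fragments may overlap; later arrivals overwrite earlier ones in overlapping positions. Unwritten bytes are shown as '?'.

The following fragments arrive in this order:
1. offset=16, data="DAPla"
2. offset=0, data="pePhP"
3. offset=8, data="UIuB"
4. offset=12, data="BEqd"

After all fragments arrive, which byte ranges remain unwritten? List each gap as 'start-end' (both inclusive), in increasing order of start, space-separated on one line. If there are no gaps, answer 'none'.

Fragment 1: offset=16 len=5
Fragment 2: offset=0 len=5
Fragment 3: offset=8 len=4
Fragment 4: offset=12 len=4
Gaps: 5-7 21-21

Answer: 5-7 21-21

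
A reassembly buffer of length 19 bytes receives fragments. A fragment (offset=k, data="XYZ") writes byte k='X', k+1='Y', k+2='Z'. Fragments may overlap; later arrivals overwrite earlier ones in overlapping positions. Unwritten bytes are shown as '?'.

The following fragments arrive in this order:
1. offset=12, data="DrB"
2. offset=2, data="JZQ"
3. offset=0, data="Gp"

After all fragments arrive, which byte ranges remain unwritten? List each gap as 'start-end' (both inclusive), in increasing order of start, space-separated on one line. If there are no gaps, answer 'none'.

Fragment 1: offset=12 len=3
Fragment 2: offset=2 len=3
Fragment 3: offset=0 len=2
Gaps: 5-11 15-18

Answer: 5-11 15-18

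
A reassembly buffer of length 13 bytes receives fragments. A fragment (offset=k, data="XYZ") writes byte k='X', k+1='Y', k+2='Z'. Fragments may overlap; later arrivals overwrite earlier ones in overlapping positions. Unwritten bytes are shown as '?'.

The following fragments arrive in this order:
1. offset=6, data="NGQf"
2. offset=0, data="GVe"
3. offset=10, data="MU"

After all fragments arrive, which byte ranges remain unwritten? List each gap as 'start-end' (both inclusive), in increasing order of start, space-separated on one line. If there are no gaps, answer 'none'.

Fragment 1: offset=6 len=4
Fragment 2: offset=0 len=3
Fragment 3: offset=10 len=2
Gaps: 3-5 12-12

Answer: 3-5 12-12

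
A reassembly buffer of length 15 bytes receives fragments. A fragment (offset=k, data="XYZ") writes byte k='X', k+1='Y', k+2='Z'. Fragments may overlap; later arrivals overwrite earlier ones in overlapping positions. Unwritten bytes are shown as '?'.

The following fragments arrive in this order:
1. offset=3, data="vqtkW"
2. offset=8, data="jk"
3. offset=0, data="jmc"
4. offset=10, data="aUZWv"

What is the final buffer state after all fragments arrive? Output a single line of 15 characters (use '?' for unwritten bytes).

Fragment 1: offset=3 data="vqtkW" -> buffer=???vqtkW???????
Fragment 2: offset=8 data="jk" -> buffer=???vqtkWjk?????
Fragment 3: offset=0 data="jmc" -> buffer=jmcvqtkWjk?????
Fragment 4: offset=10 data="aUZWv" -> buffer=jmcvqtkWjkaUZWv

Answer: jmcvqtkWjkaUZWv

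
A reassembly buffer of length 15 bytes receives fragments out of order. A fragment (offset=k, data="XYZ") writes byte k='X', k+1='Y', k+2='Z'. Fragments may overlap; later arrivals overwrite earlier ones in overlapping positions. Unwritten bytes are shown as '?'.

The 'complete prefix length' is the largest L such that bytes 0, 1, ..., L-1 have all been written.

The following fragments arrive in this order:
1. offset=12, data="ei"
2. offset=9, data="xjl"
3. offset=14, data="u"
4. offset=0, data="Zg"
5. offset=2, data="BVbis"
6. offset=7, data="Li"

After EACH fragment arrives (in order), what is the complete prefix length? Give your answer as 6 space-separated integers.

Fragment 1: offset=12 data="ei" -> buffer=????????????ei? -> prefix_len=0
Fragment 2: offset=9 data="xjl" -> buffer=?????????xjlei? -> prefix_len=0
Fragment 3: offset=14 data="u" -> buffer=?????????xjleiu -> prefix_len=0
Fragment 4: offset=0 data="Zg" -> buffer=Zg???????xjleiu -> prefix_len=2
Fragment 5: offset=2 data="BVbis" -> buffer=ZgBVbis??xjleiu -> prefix_len=7
Fragment 6: offset=7 data="Li" -> buffer=ZgBVbisLixjleiu -> prefix_len=15

Answer: 0 0 0 2 7 15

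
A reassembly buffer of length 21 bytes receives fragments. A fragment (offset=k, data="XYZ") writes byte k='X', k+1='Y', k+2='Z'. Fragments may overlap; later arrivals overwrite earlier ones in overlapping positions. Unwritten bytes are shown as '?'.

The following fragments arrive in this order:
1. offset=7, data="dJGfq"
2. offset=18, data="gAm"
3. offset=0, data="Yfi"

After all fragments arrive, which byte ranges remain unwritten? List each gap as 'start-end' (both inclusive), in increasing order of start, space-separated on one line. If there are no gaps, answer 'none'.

Fragment 1: offset=7 len=5
Fragment 2: offset=18 len=3
Fragment 3: offset=0 len=3
Gaps: 3-6 12-17

Answer: 3-6 12-17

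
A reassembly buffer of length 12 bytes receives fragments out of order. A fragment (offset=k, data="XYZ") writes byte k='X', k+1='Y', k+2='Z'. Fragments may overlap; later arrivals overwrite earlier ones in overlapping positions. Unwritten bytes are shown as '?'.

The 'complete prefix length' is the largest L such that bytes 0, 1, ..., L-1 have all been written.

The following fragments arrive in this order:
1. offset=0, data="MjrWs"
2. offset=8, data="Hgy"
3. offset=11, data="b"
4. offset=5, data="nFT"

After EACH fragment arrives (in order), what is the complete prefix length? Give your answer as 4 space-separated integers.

Answer: 5 5 5 12

Derivation:
Fragment 1: offset=0 data="MjrWs" -> buffer=MjrWs??????? -> prefix_len=5
Fragment 2: offset=8 data="Hgy" -> buffer=MjrWs???Hgy? -> prefix_len=5
Fragment 3: offset=11 data="b" -> buffer=MjrWs???Hgyb -> prefix_len=5
Fragment 4: offset=5 data="nFT" -> buffer=MjrWsnFTHgyb -> prefix_len=12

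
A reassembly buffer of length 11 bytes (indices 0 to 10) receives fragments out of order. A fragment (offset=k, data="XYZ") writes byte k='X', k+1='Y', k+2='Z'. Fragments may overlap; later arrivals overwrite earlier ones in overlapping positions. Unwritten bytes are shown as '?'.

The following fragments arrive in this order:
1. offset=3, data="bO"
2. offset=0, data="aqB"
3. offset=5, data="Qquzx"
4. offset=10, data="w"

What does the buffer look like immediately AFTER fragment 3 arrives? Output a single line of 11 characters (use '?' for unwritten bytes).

Fragment 1: offset=3 data="bO" -> buffer=???bO??????
Fragment 2: offset=0 data="aqB" -> buffer=aqBbO??????
Fragment 3: offset=5 data="Qquzx" -> buffer=aqBbOQquzx?

Answer: aqBbOQquzx?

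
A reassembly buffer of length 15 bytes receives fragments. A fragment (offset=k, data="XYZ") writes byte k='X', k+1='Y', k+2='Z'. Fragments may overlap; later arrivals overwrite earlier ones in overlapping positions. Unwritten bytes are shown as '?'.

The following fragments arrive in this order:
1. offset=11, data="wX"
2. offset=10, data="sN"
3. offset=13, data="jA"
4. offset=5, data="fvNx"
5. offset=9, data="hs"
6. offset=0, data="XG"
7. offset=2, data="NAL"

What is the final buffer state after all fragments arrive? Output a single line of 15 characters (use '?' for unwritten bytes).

Answer: XGNALfvNxhsNXjA

Derivation:
Fragment 1: offset=11 data="wX" -> buffer=???????????wX??
Fragment 2: offset=10 data="sN" -> buffer=??????????sNX??
Fragment 3: offset=13 data="jA" -> buffer=??????????sNXjA
Fragment 4: offset=5 data="fvNx" -> buffer=?????fvNx?sNXjA
Fragment 5: offset=9 data="hs" -> buffer=?????fvNxhsNXjA
Fragment 6: offset=0 data="XG" -> buffer=XG???fvNxhsNXjA
Fragment 7: offset=2 data="NAL" -> buffer=XGNALfvNxhsNXjA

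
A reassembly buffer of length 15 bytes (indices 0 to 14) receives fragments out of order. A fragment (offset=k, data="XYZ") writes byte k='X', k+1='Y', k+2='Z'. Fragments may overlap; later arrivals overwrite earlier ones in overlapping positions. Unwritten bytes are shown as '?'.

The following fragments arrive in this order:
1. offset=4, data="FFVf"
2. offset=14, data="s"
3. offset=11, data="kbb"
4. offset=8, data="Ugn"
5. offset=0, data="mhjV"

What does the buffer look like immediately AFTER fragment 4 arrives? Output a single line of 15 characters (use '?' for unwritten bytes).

Answer: ????FFVfUgnkbbs

Derivation:
Fragment 1: offset=4 data="FFVf" -> buffer=????FFVf???????
Fragment 2: offset=14 data="s" -> buffer=????FFVf??????s
Fragment 3: offset=11 data="kbb" -> buffer=????FFVf???kbbs
Fragment 4: offset=8 data="Ugn" -> buffer=????FFVfUgnkbbs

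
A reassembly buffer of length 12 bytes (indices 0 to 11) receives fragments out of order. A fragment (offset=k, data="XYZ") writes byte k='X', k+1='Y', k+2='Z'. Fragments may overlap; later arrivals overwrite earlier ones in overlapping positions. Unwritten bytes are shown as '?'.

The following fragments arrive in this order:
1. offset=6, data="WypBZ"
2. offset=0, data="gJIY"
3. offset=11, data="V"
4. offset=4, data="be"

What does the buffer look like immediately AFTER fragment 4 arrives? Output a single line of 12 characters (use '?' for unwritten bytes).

Answer: gJIYbeWypBZV

Derivation:
Fragment 1: offset=6 data="WypBZ" -> buffer=??????WypBZ?
Fragment 2: offset=0 data="gJIY" -> buffer=gJIY??WypBZ?
Fragment 3: offset=11 data="V" -> buffer=gJIY??WypBZV
Fragment 4: offset=4 data="be" -> buffer=gJIYbeWypBZV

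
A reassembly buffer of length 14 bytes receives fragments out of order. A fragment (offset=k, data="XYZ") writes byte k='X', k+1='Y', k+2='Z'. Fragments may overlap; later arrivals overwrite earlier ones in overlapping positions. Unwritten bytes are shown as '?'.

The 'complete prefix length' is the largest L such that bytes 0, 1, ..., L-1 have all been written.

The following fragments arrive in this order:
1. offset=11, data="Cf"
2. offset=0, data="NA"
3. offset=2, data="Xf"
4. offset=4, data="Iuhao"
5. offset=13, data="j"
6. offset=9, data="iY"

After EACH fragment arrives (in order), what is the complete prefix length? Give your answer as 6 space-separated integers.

Fragment 1: offset=11 data="Cf" -> buffer=???????????Cf? -> prefix_len=0
Fragment 2: offset=0 data="NA" -> buffer=NA?????????Cf? -> prefix_len=2
Fragment 3: offset=2 data="Xf" -> buffer=NAXf???????Cf? -> prefix_len=4
Fragment 4: offset=4 data="Iuhao" -> buffer=NAXfIuhao??Cf? -> prefix_len=9
Fragment 5: offset=13 data="j" -> buffer=NAXfIuhao??Cfj -> prefix_len=9
Fragment 6: offset=9 data="iY" -> buffer=NAXfIuhaoiYCfj -> prefix_len=14

Answer: 0 2 4 9 9 14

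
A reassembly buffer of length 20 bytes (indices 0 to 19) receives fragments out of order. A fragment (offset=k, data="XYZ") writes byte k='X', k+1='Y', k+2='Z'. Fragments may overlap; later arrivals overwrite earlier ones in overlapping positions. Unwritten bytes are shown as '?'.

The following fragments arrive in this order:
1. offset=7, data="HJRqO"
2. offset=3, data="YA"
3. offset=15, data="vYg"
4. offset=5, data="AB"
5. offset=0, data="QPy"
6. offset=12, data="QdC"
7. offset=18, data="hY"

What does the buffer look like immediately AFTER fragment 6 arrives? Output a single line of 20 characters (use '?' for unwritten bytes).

Fragment 1: offset=7 data="HJRqO" -> buffer=???????HJRqO????????
Fragment 2: offset=3 data="YA" -> buffer=???YA??HJRqO????????
Fragment 3: offset=15 data="vYg" -> buffer=???YA??HJRqO???vYg??
Fragment 4: offset=5 data="AB" -> buffer=???YAABHJRqO???vYg??
Fragment 5: offset=0 data="QPy" -> buffer=QPyYAABHJRqO???vYg??
Fragment 6: offset=12 data="QdC" -> buffer=QPyYAABHJRqOQdCvYg??

Answer: QPyYAABHJRqOQdCvYg??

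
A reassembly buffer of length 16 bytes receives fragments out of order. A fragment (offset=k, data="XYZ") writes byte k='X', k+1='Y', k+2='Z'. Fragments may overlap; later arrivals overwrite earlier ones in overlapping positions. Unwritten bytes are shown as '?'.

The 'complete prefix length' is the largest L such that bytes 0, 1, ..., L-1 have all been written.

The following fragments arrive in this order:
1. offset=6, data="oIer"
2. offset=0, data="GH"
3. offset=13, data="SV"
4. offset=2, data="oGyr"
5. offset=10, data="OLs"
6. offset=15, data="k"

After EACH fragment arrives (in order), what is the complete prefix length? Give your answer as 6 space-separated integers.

Fragment 1: offset=6 data="oIer" -> buffer=??????oIer?????? -> prefix_len=0
Fragment 2: offset=0 data="GH" -> buffer=GH????oIer?????? -> prefix_len=2
Fragment 3: offset=13 data="SV" -> buffer=GH????oIer???SV? -> prefix_len=2
Fragment 4: offset=2 data="oGyr" -> buffer=GHoGyroIer???SV? -> prefix_len=10
Fragment 5: offset=10 data="OLs" -> buffer=GHoGyroIerOLsSV? -> prefix_len=15
Fragment 6: offset=15 data="k" -> buffer=GHoGyroIerOLsSVk -> prefix_len=16

Answer: 0 2 2 10 15 16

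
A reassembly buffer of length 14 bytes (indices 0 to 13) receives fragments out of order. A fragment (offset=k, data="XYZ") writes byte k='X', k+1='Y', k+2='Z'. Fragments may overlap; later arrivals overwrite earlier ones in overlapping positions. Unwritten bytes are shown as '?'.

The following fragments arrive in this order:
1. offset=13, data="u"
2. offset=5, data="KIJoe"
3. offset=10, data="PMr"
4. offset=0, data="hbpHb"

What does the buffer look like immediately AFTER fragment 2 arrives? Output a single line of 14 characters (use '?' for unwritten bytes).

Fragment 1: offset=13 data="u" -> buffer=?????????????u
Fragment 2: offset=5 data="KIJoe" -> buffer=?????KIJoe???u

Answer: ?????KIJoe???u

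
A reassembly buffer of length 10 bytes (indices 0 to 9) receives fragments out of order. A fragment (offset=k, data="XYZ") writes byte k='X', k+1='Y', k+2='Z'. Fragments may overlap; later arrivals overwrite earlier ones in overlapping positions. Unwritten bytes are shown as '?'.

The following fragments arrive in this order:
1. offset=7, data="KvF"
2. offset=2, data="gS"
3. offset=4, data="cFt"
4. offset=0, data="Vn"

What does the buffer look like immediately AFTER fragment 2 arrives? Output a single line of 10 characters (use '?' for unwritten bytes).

Fragment 1: offset=7 data="KvF" -> buffer=???????KvF
Fragment 2: offset=2 data="gS" -> buffer=??gS???KvF

Answer: ??gS???KvF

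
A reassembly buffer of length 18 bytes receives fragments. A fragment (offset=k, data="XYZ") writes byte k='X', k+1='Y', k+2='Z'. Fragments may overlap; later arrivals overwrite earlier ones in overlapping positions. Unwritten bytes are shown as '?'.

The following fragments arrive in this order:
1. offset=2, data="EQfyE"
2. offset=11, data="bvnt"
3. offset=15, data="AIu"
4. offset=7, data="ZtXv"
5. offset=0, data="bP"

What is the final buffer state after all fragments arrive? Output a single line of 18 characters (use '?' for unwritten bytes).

Fragment 1: offset=2 data="EQfyE" -> buffer=??EQfyE???????????
Fragment 2: offset=11 data="bvnt" -> buffer=??EQfyE????bvnt???
Fragment 3: offset=15 data="AIu" -> buffer=??EQfyE????bvntAIu
Fragment 4: offset=7 data="ZtXv" -> buffer=??EQfyEZtXvbvntAIu
Fragment 5: offset=0 data="bP" -> buffer=bPEQfyEZtXvbvntAIu

Answer: bPEQfyEZtXvbvntAIu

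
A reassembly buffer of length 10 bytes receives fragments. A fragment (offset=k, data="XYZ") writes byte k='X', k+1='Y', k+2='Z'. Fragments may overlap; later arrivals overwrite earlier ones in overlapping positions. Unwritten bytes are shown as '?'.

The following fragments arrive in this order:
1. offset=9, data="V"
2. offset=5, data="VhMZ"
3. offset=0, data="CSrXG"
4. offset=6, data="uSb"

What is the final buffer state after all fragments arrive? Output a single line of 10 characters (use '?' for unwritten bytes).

Answer: CSrXGVuSbV

Derivation:
Fragment 1: offset=9 data="V" -> buffer=?????????V
Fragment 2: offset=5 data="VhMZ" -> buffer=?????VhMZV
Fragment 3: offset=0 data="CSrXG" -> buffer=CSrXGVhMZV
Fragment 4: offset=6 data="uSb" -> buffer=CSrXGVuSbV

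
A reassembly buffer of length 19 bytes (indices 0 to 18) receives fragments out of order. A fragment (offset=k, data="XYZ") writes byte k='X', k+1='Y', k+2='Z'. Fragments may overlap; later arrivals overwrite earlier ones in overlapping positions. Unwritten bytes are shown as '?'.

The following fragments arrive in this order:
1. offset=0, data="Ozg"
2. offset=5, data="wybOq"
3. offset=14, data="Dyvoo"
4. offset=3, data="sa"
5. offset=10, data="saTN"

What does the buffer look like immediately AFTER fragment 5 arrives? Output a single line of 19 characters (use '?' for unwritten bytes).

Fragment 1: offset=0 data="Ozg" -> buffer=Ozg????????????????
Fragment 2: offset=5 data="wybOq" -> buffer=Ozg??wybOq?????????
Fragment 3: offset=14 data="Dyvoo" -> buffer=Ozg??wybOq????Dyvoo
Fragment 4: offset=3 data="sa" -> buffer=OzgsawybOq????Dyvoo
Fragment 5: offset=10 data="saTN" -> buffer=OzgsawybOqsaTNDyvoo

Answer: OzgsawybOqsaTNDyvoo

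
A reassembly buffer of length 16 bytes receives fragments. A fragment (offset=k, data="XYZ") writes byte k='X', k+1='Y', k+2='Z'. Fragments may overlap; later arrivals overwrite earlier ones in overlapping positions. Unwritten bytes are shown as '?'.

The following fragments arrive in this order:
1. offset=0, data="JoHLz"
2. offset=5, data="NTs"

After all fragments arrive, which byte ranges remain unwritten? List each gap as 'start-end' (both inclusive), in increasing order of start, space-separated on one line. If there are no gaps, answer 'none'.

Fragment 1: offset=0 len=5
Fragment 2: offset=5 len=3
Gaps: 8-15

Answer: 8-15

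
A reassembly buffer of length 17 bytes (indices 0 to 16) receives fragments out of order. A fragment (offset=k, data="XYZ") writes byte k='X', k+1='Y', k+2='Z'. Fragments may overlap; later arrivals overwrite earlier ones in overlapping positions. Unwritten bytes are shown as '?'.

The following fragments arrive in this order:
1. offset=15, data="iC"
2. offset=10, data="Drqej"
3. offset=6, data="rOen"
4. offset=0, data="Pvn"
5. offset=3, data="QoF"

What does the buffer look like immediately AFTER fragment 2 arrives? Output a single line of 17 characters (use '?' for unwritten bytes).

Fragment 1: offset=15 data="iC" -> buffer=???????????????iC
Fragment 2: offset=10 data="Drqej" -> buffer=??????????DrqejiC

Answer: ??????????DrqejiC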